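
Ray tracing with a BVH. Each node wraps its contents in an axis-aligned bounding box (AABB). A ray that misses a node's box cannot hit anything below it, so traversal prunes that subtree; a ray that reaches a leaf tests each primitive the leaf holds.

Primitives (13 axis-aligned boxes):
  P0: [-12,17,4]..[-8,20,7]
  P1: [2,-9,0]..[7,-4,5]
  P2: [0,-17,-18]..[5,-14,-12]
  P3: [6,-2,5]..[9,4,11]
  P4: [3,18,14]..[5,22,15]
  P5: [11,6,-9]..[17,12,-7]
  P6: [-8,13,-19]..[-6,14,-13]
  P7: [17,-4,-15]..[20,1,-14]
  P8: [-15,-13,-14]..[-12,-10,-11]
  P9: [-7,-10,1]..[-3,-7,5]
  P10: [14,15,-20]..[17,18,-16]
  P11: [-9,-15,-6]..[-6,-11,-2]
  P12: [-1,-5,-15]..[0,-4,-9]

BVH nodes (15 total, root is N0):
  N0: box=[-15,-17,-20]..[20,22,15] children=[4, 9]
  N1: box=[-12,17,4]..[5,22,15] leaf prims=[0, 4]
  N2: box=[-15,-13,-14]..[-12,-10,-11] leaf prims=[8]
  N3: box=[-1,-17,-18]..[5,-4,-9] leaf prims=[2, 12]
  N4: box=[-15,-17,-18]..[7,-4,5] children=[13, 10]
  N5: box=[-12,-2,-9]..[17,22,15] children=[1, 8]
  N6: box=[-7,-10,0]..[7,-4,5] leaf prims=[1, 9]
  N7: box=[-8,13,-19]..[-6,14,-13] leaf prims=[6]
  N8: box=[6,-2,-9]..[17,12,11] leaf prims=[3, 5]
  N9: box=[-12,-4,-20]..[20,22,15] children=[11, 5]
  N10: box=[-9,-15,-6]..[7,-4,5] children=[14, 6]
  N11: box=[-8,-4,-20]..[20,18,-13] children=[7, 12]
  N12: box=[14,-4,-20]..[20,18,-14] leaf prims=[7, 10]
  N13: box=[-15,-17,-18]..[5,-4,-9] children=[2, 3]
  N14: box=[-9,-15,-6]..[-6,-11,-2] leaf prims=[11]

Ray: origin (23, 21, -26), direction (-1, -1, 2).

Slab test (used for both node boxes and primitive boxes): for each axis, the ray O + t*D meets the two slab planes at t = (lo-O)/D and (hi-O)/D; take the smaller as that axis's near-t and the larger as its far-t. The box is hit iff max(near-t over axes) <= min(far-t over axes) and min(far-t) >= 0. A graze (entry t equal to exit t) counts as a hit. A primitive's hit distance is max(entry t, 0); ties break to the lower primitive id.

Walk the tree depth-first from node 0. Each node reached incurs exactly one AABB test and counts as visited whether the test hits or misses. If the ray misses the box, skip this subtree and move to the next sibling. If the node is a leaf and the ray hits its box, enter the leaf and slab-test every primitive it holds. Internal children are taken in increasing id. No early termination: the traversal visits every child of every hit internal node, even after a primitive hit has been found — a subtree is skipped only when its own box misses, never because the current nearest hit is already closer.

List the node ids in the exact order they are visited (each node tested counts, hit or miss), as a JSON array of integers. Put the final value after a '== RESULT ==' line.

Traverse from the root:
N0 x:[3,38] y:[-1,38] z:[3,41/2] -> hit [3,41/2], descend [4, 9]
  N4 x:[16,38] y:[25,38] z:[4,31/2] -> miss, prune
  N9 x:[3,35] y:[-1,25] z:[3,41/2] -> hit [3,41/2], descend [5, 11]
    N5 x:[6,35] y:[-1,23] z:[17/2,41/2] -> hit [17/2,41/2], descend [1, 8]
      N1 x:[18,35] y:[-1,4] z:[15,41/2] -> miss, prune
      N8 x:[6,17] y:[9,23] z:[17/2,37/2] -> hit [9,17] leaf, test {P3@t=17, P5@t=9}
    N11 x:[3,31] y:[3,25] z:[3,13/2] -> hit [3,13/2], descend [7, 12]
      N7 x:[29,31] y:[7,8] z:[7/2,13/2] -> miss, prune
      N12 x:[3,9] y:[3,25] z:[3,6] -> hit [3,6] leaf, test {P7(miss), P10(miss)}

order=[0, 4, 9, 5, 1, 8, 11, 7, 12]  |boxes|=9  |leaves|=2  hit=P5

== RESULT ==
[0, 4, 9, 5, 1, 8, 11, 7, 12]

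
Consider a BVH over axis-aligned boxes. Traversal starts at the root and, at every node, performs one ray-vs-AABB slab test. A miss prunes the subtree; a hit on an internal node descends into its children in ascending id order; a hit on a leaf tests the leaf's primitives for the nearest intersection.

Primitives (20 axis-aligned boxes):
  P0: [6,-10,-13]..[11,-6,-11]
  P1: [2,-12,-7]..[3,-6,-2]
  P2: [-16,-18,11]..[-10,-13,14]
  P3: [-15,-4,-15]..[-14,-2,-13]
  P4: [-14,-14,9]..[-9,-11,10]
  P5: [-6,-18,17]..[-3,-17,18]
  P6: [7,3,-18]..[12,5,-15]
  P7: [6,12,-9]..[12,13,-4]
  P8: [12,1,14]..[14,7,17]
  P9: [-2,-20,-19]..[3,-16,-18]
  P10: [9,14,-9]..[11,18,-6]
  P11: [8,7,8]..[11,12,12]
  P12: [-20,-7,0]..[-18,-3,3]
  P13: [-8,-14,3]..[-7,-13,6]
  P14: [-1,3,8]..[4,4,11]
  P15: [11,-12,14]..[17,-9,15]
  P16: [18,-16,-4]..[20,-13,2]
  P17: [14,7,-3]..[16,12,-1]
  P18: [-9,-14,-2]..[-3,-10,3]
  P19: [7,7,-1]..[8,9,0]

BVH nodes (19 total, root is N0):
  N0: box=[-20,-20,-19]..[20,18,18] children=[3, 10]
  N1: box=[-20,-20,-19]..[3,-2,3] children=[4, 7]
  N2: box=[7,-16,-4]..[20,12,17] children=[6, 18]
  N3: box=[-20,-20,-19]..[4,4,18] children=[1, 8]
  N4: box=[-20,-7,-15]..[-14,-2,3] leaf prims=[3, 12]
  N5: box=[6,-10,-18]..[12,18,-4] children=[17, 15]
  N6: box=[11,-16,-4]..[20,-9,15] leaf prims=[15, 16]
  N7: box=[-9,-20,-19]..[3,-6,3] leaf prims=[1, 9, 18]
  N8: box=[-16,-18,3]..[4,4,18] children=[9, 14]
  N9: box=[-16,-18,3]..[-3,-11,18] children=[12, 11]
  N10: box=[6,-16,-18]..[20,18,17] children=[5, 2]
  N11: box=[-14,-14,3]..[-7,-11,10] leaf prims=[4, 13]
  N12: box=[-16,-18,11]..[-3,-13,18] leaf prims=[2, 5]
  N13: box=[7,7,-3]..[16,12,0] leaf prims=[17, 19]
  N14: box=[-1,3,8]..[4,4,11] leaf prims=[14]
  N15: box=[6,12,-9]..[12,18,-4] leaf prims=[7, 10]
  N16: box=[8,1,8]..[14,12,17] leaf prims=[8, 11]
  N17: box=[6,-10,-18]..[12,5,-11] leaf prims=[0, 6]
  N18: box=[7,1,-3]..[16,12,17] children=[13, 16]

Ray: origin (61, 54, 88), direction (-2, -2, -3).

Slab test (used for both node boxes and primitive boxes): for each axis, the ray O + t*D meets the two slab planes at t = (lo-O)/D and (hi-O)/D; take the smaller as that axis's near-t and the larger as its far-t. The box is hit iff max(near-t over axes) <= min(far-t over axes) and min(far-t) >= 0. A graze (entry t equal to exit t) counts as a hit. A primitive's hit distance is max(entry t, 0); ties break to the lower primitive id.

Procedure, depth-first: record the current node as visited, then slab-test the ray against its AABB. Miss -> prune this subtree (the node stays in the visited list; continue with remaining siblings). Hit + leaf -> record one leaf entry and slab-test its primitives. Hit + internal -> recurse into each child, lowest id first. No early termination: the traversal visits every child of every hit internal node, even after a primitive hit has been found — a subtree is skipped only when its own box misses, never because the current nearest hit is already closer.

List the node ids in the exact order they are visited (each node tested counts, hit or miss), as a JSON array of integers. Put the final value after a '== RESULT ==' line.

Trace the traversal:
N0 x:[41/2,81/2] y:[18,37] z:[70/3,107/3] -> hit [70/3,107/3], descend [3, 10]
  N3 x:[57/2,81/2] y:[25,37] z:[70/3,107/3] -> hit [57/2,107/3], descend [1, 8]
    N1 x:[29,81/2] y:[28,37] z:[85/3,107/3] -> hit [29,107/3], descend [4, 7]
      N4 x:[75/2,81/2] y:[28,61/2] z:[85/3,103/3] -> miss, prune
      N7 x:[29,35] y:[30,37] z:[85/3,107/3] -> hit [30,35] leaf, test {P1(miss), P9(miss), P18(miss)}
    N8 x:[57/2,77/2] y:[25,36] z:[70/3,85/3] -> miss, prune
  N10 x:[41/2,55/2] y:[18,35] z:[71/3,106/3] -> hit [71/3,55/2], descend [2, 5]
    N2 x:[41/2,27] y:[21,35] z:[71/3,92/3] -> hit [71/3,27], descend [6, 18]
      N6 x:[41/2,25] y:[63/2,35] z:[73/3,92/3] -> miss, prune
      N18 x:[45/2,27] y:[21,53/2] z:[71/3,91/3] -> hit [71/3,53/2], descend [13, 16]
        N13 x:[45/2,27] y:[21,47/2] z:[88/3,91/3] -> miss, prune
        N16 x:[47/2,53/2] y:[21,53/2] z:[71/3,80/3] -> hit [71/3,53/2] leaf, test {P8@t=71/3, P11(miss)}
    N5 x:[49/2,55/2] y:[18,32] z:[92/3,106/3] -> miss, prune

order=[0, 3, 1, 4, 7, 8, 10, 2, 6, 18, 13, 16, 5]  |boxes|=13  |leaves|=2  hit=P8

== RESULT ==
[0, 3, 1, 4, 7, 8, 10, 2, 6, 18, 13, 16, 5]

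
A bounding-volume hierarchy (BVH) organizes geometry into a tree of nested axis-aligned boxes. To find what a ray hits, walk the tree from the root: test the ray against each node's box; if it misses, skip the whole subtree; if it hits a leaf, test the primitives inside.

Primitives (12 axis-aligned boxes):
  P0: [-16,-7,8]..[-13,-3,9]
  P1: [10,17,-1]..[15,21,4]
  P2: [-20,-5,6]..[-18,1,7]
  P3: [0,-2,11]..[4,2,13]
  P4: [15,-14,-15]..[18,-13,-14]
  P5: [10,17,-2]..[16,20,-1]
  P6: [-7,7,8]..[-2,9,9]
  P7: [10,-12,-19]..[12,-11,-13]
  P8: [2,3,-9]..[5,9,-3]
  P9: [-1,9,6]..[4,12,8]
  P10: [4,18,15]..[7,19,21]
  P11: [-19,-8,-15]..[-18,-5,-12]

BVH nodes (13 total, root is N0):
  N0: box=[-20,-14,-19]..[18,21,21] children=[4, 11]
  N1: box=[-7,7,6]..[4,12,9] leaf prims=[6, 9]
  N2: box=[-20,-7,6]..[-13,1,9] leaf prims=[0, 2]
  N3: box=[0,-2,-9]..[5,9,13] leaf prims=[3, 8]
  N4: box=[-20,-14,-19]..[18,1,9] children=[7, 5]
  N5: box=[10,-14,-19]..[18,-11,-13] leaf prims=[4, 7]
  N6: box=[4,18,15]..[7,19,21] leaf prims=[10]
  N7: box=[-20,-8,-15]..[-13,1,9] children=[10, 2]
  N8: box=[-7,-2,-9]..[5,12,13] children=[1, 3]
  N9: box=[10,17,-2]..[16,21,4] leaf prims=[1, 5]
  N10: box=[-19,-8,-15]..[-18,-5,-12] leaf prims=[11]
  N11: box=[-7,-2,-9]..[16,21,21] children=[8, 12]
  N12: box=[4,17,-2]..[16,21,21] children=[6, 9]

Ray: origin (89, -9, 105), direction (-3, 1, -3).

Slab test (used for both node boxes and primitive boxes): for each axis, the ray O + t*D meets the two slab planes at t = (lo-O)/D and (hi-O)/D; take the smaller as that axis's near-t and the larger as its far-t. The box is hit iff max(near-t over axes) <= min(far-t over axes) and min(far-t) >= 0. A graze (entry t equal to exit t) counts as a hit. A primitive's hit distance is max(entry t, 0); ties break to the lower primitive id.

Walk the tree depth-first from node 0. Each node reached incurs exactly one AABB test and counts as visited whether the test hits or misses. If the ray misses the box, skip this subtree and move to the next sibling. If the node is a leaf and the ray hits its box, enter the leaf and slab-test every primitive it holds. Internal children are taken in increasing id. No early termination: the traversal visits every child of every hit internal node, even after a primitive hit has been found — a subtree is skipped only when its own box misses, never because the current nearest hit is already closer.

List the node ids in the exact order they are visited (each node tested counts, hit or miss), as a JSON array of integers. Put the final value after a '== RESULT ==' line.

Walk:
N0 x:[71/3,109/3] y:[-5,30] z:[28,124/3] -> hit [28,30], descend [4, 11]
  N4 x:[71/3,109/3] y:[-5,10] z:[32,124/3] -> miss, prune
  N11 x:[73/3,32] y:[7,30] z:[28,38] -> hit [28,30], descend [8, 12]
    N8 x:[28,32] y:[7,21] z:[92/3,38] -> miss, prune
    N12 x:[73/3,85/3] y:[26,30] z:[28,107/3] -> hit [28,85/3], descend [6, 9]
      N6 x:[82/3,85/3] y:[27,28] z:[28,30] -> hit [28,28] leaf, test {P10@t=28}
      N9 x:[73/3,79/3] y:[26,30] z:[101/3,107/3] -> miss, prune

Summary -> nodes [0, 4, 11, 8, 12, 6, 9]; box-tests=7; leaf-entries=1; first=P10

== RESULT ==
[0, 4, 11, 8, 12, 6, 9]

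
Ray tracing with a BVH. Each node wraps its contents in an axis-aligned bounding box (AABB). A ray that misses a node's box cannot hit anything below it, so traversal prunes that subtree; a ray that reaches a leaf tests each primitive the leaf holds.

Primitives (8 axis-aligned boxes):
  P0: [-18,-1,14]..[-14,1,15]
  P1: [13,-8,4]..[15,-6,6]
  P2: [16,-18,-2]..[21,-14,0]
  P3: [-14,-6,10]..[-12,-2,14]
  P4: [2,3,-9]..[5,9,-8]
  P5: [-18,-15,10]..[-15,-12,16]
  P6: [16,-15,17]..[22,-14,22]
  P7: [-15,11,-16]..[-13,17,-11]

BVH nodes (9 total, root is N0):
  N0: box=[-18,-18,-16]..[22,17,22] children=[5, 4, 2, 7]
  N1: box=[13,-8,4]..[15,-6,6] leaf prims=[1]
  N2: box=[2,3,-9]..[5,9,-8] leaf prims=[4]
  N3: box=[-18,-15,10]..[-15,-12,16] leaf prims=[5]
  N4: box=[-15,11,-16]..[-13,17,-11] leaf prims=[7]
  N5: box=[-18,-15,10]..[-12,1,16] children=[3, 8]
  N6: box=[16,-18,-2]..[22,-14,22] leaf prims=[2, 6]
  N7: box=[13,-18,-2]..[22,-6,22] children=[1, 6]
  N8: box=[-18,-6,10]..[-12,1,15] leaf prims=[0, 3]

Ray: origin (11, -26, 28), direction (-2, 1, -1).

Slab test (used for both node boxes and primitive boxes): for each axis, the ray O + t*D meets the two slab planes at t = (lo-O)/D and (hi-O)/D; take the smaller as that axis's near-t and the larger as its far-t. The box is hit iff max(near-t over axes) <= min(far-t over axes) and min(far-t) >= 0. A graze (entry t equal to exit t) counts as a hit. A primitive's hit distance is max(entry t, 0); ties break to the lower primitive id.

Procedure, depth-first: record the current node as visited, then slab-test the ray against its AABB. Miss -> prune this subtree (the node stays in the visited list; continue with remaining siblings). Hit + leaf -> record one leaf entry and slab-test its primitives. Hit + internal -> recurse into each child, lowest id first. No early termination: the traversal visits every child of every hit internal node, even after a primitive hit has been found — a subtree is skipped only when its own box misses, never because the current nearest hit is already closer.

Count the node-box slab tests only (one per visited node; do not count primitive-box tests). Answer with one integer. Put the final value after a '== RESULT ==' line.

Traverse from the root:
N0 x:[-11/2,29/2] y:[8,43] z:[6,44] -> hit [8,29/2], descend [2, 4, 5, 7]
  N2 x:[3,9/2] y:[29,35] z:[36,37] -> miss, prune
  N4 x:[12,13] y:[37,43] z:[39,44] -> miss, prune
  N5 x:[23/2,29/2] y:[11,27] z:[12,18] -> hit [12,29/2], descend [3, 8]
    N3 x:[13,29/2] y:[11,14] z:[12,18] -> hit [13,14] leaf, test {P5@t=13}
    N8 x:[23/2,29/2] y:[20,27] z:[13,18] -> miss, prune
  N7 x:[-11/2,-1] y:[8,20] z:[6,30] -> miss, prune

Summary -> nodes [0, 2, 4, 5, 3, 8, 7]; box-tests=7; leaf-entries=1; first=P5

== RESULT ==
7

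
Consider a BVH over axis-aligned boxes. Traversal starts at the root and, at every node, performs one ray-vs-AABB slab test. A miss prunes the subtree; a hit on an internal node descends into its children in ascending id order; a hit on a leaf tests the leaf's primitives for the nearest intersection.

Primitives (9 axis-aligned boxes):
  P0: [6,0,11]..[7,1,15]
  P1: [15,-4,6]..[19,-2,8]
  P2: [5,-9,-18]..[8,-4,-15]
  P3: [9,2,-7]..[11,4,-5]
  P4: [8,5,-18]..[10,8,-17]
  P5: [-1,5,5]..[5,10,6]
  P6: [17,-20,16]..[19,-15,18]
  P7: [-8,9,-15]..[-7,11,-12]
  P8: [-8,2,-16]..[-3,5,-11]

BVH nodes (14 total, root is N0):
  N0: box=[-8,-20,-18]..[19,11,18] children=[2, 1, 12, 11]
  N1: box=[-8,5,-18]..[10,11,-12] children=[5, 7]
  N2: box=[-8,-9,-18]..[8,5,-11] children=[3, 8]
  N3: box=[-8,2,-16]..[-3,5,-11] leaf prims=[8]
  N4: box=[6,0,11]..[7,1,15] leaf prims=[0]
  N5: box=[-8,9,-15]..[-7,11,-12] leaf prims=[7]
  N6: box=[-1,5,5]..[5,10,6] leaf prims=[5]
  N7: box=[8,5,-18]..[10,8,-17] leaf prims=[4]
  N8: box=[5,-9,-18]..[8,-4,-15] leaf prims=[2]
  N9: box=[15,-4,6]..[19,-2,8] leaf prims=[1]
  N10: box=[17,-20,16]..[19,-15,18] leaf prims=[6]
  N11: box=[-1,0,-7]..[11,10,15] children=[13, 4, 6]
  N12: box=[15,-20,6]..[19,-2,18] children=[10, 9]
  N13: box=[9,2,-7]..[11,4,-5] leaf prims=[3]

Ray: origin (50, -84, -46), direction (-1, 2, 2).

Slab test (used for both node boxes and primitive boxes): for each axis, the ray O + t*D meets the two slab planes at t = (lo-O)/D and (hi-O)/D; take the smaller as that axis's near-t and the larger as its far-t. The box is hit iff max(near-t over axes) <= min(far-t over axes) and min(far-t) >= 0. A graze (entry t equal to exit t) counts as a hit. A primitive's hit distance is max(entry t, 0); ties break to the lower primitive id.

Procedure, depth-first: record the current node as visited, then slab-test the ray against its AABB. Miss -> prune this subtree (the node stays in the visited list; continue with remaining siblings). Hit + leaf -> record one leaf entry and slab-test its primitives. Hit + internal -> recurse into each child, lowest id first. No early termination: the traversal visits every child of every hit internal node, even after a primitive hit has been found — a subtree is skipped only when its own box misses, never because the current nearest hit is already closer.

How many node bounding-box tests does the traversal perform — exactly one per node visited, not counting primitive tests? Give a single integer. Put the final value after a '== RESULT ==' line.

Traverse from the root:
N0 x:[31,58] y:[32,95/2] z:[14,32] -> hit [32,32], descend [1, 2, 11, 12]
  N1 x:[40,58] y:[89/2,95/2] z:[14,17] -> miss, prune
  N2 x:[42,58] y:[75/2,89/2] z:[14,35/2] -> miss, prune
  N11 x:[39,51] y:[42,47] z:[39/2,61/2] -> miss, prune
  N12 x:[31,35] y:[32,41] z:[26,32] -> hit [32,32], descend [9, 10]
    N9 x:[31,35] y:[40,41] z:[26,27] -> miss, prune
    N10 x:[31,33] y:[32,69/2] z:[31,32] -> hit [32,32] leaf, test {P6@t=32}

order=[0, 1, 2, 11, 12, 9, 10]  |boxes|=7  |leaves|=1  hit=P6

== RESULT ==
7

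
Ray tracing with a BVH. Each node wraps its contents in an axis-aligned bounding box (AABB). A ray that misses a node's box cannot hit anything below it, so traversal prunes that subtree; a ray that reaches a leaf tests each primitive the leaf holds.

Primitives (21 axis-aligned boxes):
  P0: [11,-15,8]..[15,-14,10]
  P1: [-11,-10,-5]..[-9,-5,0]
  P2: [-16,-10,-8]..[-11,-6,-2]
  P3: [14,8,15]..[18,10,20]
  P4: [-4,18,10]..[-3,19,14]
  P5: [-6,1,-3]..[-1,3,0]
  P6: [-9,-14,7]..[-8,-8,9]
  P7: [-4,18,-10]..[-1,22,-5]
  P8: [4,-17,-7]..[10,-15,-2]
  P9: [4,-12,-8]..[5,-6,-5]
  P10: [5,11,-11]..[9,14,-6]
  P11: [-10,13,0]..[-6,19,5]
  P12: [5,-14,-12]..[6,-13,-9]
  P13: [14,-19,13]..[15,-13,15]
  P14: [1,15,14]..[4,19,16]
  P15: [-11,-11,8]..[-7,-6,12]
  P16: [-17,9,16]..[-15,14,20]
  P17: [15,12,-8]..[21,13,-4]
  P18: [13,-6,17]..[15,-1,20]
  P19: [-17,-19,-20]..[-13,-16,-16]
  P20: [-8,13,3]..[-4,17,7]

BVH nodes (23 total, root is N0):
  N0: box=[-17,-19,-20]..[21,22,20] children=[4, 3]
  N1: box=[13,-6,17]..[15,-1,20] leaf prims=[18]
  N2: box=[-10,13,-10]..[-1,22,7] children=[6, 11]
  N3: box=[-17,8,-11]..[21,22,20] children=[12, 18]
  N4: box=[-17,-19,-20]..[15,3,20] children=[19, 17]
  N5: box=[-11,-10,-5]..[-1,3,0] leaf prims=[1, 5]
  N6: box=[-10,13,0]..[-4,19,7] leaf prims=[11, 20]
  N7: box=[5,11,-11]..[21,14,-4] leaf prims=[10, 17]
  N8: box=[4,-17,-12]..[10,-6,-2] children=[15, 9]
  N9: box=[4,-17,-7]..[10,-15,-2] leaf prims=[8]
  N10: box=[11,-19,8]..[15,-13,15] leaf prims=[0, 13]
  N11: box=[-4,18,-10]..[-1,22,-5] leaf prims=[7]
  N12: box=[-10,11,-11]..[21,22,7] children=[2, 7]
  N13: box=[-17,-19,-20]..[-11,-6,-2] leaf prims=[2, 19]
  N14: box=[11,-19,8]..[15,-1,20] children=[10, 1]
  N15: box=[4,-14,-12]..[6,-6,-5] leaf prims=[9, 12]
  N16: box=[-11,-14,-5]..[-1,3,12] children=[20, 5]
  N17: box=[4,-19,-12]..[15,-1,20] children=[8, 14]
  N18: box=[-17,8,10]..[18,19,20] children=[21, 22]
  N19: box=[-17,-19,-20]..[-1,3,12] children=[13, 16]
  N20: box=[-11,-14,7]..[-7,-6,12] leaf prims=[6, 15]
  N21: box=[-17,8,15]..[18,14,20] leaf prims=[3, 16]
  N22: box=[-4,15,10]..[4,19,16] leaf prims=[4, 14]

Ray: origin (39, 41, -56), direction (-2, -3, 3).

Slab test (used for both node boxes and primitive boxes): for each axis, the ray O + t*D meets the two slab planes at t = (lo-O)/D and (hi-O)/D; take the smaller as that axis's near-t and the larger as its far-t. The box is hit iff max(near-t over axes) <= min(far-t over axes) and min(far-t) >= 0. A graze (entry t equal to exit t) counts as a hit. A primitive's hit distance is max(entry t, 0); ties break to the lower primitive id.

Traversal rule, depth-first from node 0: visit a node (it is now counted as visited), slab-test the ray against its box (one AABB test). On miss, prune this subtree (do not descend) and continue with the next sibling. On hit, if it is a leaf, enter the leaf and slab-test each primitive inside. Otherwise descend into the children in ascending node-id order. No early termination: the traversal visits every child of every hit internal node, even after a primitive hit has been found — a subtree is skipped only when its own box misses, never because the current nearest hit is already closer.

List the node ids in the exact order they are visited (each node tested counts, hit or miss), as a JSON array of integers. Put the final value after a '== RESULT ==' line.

Traverse from the root:
N0 x:[9,28] y:[19/3,20] z:[12,76/3] -> hit [12,20], descend [3, 4]
  N3 x:[9,28] y:[19/3,11] z:[15,76/3] -> miss, prune
  N4 x:[12,28] y:[38/3,20] z:[12,76/3] -> hit [38/3,20], descend [17, 19]
    N17 x:[12,35/2] y:[14,20] z:[44/3,76/3] -> hit [44/3,35/2], descend [8, 14]
      N8 x:[29/2,35/2] y:[47/3,58/3] z:[44/3,18] -> hit [47/3,35/2], descend [9, 15]
        N9 x:[29/2,35/2] y:[56/3,58/3] z:[49/3,18] -> miss, prune
        N15 x:[33/2,35/2] y:[47/3,55/3] z:[44/3,17] -> hit [33/2,17] leaf, test {P9@t=17, P12(miss)}
      N14 x:[12,14] y:[14,20] z:[64/3,76/3] -> miss, prune
    N19 x:[20,28] y:[38/3,20] z:[12,68/3] -> hit [20,20], descend [13, 16]
      N13 x:[25,28] y:[47/3,20] z:[12,18] -> miss, prune
      N16 x:[20,25] y:[38/3,55/3] z:[17,68/3] -> miss, prune

Summary -> nodes [0, 3, 4, 17, 8, 9, 15, 14, 19, 13, 16]; box-tests=11; leaf-entries=1; first=P9

== RESULT ==
[0, 3, 4, 17, 8, 9, 15, 14, 19, 13, 16]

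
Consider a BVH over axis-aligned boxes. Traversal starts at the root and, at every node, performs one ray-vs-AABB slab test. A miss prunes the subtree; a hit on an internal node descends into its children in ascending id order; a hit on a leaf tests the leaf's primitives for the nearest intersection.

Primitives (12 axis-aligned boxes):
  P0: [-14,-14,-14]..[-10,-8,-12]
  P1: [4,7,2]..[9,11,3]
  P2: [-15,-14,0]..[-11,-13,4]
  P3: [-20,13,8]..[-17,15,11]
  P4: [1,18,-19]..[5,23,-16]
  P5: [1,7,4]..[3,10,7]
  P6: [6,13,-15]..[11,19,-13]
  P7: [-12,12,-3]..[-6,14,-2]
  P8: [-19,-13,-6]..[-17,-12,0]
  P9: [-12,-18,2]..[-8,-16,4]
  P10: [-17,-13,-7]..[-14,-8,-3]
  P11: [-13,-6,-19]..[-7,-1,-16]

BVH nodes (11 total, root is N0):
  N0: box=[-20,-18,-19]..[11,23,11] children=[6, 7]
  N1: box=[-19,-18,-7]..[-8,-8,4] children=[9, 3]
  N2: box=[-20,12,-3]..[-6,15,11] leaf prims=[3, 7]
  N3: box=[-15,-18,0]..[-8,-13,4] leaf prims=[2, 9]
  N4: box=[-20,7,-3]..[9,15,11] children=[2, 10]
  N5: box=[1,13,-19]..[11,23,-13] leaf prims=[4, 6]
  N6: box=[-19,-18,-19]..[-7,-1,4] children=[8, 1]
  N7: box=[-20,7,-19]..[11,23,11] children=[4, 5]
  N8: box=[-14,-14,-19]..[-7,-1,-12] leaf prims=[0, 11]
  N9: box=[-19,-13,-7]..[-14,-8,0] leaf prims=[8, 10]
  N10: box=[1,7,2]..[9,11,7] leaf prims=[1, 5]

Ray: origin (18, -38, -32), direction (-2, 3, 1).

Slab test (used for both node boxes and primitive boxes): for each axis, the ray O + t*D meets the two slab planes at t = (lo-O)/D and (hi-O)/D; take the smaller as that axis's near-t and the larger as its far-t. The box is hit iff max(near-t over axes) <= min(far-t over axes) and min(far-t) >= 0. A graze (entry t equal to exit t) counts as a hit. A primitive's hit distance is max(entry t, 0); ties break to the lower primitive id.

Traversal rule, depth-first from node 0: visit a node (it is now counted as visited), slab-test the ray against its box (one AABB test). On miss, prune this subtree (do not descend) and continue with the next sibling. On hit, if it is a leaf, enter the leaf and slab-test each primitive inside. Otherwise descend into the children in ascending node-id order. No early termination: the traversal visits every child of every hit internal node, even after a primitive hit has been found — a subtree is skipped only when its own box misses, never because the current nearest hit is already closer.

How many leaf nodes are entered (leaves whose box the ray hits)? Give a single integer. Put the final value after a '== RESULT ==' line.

Walk:
N0 x:[7/2,19] y:[20/3,61/3] z:[13,43] -> hit [13,19], descend [6, 7]
  N6 x:[25/2,37/2] y:[20/3,37/3] z:[13,36] -> miss, prune
  N7 x:[7/2,19] y:[15,61/3] z:[13,43] -> hit [15,19], descend [4, 5]
    N4 x:[9/2,19] y:[15,53/3] z:[29,43] -> miss, prune
    N5 x:[7/2,17/2] y:[17,61/3] z:[13,19] -> miss, prune

order=[0, 6, 7, 4, 5]  |boxes|=5  |leaves|=0  hit=miss

== RESULT ==
0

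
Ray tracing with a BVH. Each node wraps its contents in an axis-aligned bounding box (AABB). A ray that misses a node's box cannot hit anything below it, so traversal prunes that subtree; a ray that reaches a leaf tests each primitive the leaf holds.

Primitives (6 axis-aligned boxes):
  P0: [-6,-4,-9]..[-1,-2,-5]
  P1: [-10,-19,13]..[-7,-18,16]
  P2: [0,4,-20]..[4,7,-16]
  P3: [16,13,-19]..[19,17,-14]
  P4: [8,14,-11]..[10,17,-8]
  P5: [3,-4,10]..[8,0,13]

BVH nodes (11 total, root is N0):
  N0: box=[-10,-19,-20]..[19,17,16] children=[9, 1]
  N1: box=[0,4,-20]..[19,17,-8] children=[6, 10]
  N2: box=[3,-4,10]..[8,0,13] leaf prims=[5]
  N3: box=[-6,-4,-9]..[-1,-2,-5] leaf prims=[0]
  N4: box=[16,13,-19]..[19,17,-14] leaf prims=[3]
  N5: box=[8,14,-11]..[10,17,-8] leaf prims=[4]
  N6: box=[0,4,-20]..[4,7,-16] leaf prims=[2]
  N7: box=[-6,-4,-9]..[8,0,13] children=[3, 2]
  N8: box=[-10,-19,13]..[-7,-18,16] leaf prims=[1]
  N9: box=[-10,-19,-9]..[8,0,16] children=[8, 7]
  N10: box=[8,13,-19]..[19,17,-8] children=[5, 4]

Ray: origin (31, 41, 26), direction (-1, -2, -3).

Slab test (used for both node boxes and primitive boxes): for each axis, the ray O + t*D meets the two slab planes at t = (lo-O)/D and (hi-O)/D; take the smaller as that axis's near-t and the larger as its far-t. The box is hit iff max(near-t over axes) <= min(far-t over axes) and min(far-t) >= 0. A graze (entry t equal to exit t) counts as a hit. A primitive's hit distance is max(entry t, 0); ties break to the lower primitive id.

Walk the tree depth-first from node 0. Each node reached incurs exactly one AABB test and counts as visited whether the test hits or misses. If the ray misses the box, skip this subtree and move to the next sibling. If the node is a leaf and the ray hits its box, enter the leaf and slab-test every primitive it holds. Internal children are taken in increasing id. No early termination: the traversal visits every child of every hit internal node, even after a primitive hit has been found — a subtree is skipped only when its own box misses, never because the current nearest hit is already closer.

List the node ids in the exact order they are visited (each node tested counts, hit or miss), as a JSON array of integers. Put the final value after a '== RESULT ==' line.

Walk:
N0 x:[12,41] y:[12,30] z:[10/3,46/3] -> hit [12,46/3], descend [1, 9]
  N1 x:[12,31] y:[12,37/2] z:[34/3,46/3] -> hit [12,46/3], descend [6, 10]
    N6 x:[27,31] y:[17,37/2] z:[14,46/3] -> miss, prune
    N10 x:[12,23] y:[12,14] z:[34/3,15] -> hit [12,14], descend [4, 5]
      N4 x:[12,15] y:[12,14] z:[40/3,15] -> hit [40/3,14] leaf, test {P3@t=40/3}
      N5 x:[21,23] y:[12,27/2] z:[34/3,37/3] -> miss, prune
  N9 x:[23,41] y:[41/2,30] z:[10/3,35/3] -> miss, prune

7 AABB tests over nodes [0, 1, 6, 10, 4, 5, 9]; 1 leaf entered; closest P3.

== RESULT ==
[0, 1, 6, 10, 4, 5, 9]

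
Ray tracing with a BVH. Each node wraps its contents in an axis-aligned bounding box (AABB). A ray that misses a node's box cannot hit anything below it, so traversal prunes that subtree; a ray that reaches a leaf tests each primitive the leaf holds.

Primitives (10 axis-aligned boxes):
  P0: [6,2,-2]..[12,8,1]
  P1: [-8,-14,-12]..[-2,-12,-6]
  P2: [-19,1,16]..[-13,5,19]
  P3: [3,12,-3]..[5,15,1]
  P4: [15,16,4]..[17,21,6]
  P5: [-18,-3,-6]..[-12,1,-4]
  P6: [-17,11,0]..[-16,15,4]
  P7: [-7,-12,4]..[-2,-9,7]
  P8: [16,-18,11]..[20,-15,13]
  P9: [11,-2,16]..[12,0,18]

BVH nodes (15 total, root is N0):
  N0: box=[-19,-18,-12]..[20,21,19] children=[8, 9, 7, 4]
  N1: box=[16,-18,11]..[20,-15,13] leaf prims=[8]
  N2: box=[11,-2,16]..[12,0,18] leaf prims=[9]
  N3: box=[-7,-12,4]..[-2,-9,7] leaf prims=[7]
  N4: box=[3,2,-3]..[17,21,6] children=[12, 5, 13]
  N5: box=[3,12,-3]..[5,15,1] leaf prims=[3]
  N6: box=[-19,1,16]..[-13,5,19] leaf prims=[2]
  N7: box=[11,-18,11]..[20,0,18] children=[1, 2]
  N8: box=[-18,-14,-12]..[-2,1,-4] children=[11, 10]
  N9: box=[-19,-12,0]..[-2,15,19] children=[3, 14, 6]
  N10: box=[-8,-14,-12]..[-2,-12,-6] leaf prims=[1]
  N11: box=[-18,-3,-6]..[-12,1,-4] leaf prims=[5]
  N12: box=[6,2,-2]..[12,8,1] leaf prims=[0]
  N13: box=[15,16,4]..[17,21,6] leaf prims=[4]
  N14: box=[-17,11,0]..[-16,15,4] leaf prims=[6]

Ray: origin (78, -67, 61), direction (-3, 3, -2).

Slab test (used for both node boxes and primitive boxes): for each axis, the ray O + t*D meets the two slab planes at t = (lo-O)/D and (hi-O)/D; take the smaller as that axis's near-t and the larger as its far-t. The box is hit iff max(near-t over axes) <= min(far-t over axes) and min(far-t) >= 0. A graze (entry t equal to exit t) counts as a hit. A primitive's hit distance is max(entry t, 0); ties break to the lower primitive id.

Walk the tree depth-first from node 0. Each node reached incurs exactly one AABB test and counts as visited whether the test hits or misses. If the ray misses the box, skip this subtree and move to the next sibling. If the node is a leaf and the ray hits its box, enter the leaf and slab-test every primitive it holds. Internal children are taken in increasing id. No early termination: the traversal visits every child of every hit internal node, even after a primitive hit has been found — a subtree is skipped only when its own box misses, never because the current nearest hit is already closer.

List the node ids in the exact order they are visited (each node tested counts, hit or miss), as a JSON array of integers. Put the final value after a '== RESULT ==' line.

Traverse from the root:
N0 x:[58/3,97/3] y:[49/3,88/3] z:[21,73/2] -> hit [21,88/3], descend [4, 7, 8, 9]
  N4 x:[61/3,25] y:[23,88/3] z:[55/2,32] -> miss, prune
  N7 x:[58/3,67/3] y:[49/3,67/3] z:[43/2,25] -> hit [43/2,67/3], descend [1, 2]
    N1 x:[58/3,62/3] y:[49/3,52/3] z:[24,25] -> miss, prune
    N2 x:[22,67/3] y:[65/3,67/3] z:[43/2,45/2] -> hit [22,67/3] leaf, test {P9@t=22}
  N8 x:[80/3,32] y:[53/3,68/3] z:[65/2,73/2] -> miss, prune
  N9 x:[80/3,97/3] y:[55/3,82/3] z:[21,61/2] -> hit [80/3,82/3], descend [3, 6, 14]
    N3 x:[80/3,85/3] y:[55/3,58/3] z:[27,57/2] -> miss, prune
    N6 x:[91/3,97/3] y:[68/3,24] z:[21,45/2] -> miss, prune
    N14 x:[94/3,95/3] y:[26,82/3] z:[57/2,61/2] -> miss, prune

Visited [0, 4, 7, 1, 2, 8, 9, 3, 6, 14]. Tests: 10 box, 1 leaf. Nearest: P9.

== RESULT ==
[0, 4, 7, 1, 2, 8, 9, 3, 6, 14]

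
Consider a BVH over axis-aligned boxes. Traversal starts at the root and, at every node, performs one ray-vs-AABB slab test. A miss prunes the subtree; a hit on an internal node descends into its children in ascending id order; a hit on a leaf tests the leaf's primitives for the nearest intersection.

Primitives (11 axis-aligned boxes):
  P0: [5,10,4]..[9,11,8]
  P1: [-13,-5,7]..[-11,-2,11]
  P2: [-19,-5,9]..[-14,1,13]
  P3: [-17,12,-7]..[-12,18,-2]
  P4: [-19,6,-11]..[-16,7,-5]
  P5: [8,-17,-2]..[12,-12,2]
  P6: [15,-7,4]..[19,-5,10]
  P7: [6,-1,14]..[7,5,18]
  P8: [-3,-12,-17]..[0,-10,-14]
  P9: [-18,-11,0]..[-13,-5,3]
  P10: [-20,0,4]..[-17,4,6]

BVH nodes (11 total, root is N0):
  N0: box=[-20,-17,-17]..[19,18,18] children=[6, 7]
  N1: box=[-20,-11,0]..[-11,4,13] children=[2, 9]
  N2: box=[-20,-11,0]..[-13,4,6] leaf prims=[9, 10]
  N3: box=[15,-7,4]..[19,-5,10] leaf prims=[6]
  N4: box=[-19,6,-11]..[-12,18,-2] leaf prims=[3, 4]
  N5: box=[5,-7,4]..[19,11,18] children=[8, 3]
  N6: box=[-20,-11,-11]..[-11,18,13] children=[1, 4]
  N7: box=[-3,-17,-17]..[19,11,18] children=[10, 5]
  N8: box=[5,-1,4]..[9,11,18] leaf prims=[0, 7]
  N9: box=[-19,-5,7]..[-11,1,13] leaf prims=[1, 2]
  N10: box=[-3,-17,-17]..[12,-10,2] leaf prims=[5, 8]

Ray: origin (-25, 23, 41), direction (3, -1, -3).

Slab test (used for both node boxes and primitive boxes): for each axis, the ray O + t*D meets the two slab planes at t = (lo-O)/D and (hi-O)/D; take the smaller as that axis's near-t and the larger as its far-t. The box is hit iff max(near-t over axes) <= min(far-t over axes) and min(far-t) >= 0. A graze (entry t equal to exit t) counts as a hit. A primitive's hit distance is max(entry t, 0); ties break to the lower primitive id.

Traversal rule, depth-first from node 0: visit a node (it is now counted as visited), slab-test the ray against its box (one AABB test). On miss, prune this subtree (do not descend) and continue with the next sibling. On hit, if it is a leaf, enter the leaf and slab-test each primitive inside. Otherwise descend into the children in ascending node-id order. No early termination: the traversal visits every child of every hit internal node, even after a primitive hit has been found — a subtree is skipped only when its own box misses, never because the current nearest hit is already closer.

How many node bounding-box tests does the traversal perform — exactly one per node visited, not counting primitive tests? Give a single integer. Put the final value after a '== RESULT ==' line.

Walk:
N0 x:[5/3,44/3] y:[5,40] z:[23/3,58/3] -> hit [23/3,44/3], descend [6, 7]
  N6 x:[5/3,14/3] y:[5,34] z:[28/3,52/3] -> miss, prune
  N7 x:[22/3,44/3] y:[12,40] z:[23/3,58/3] -> hit [12,44/3], descend [5, 10]
    N5 x:[10,44/3] y:[12,30] z:[23/3,37/3] -> hit [12,37/3], descend [3, 8]
      N3 x:[40/3,44/3] y:[28,30] z:[31/3,37/3] -> miss, prune
      N8 x:[10,34/3] y:[12,24] z:[23/3,37/3] -> miss, prune
    N10 x:[22/3,37/3] y:[33,40] z:[13,58/3] -> miss, prune

Visited [0, 6, 7, 5, 3, 8, 10]. Tests: 7 box, 0 leaf. Nearest: miss.

== RESULT ==
7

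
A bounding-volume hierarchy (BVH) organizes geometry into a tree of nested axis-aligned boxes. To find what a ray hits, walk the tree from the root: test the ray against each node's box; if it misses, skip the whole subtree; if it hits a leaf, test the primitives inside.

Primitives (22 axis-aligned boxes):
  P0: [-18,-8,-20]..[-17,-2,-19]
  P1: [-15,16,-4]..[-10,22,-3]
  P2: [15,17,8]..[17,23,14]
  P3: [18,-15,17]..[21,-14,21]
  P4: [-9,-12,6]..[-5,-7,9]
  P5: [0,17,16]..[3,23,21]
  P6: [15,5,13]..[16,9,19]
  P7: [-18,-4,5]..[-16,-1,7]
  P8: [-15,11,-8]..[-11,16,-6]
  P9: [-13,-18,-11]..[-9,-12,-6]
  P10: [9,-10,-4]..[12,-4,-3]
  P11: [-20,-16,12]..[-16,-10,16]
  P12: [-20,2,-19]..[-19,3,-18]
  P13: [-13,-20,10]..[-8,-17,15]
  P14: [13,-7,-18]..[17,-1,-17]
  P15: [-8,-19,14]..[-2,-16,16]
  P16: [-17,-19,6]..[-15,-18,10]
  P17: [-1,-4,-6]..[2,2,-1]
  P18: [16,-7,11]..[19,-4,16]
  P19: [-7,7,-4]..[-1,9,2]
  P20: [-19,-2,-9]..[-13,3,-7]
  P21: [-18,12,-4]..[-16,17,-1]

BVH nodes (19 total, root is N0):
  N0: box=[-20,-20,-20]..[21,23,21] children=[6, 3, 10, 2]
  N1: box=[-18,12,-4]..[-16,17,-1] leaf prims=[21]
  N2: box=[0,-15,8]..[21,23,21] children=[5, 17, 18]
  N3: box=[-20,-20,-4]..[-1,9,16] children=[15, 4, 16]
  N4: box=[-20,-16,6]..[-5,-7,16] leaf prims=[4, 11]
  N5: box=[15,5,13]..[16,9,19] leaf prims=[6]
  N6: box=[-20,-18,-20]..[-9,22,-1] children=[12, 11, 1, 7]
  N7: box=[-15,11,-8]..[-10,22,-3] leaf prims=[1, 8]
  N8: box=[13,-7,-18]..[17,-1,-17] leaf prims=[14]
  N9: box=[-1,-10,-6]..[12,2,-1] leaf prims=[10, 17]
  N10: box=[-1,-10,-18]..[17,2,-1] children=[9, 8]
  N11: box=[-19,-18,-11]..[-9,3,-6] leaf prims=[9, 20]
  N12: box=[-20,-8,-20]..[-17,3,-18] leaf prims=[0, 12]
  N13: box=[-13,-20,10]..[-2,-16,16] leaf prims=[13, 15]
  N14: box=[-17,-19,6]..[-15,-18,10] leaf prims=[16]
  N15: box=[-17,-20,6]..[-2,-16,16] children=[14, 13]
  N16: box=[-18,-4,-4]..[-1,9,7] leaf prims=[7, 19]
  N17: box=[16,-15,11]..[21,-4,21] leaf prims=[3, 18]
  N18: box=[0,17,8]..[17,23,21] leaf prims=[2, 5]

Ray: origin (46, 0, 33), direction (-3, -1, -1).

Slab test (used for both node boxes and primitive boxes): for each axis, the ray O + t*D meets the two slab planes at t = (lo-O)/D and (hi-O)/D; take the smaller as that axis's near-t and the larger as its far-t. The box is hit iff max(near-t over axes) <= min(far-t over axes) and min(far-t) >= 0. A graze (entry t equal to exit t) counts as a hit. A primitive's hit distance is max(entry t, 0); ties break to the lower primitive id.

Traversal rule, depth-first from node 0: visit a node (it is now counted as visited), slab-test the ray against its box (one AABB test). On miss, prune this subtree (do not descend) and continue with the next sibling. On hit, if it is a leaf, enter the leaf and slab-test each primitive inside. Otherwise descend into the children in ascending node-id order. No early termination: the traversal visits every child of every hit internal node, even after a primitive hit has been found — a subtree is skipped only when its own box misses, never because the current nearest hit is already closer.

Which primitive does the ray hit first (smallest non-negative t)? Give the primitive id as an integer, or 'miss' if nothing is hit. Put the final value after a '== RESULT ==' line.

Trace the traversal:
N0 x:[25/3,22] y:[-23,20] z:[12,53] -> hit [12,20], descend [2, 3, 6, 10]
  N2 x:[25/3,46/3] y:[-23,15] z:[12,25] -> hit [12,15], descend [5, 17, 18]
    N5 x:[10,31/3] y:[-9,-5] z:[14,20] -> miss, prune
    N17 x:[25/3,10] y:[4,15] z:[12,22] -> miss, prune
    N18 x:[29/3,46/3] y:[-23,-17] z:[12,25] -> miss, prune
  N3 x:[47/3,22] y:[-9,20] z:[17,37] -> hit [17,20], descend [4, 15, 16]
    N4 x:[17,22] y:[7,16] z:[17,27] -> miss, prune
    N15 x:[16,21] y:[16,20] z:[17,27] -> hit [17,20], descend [13, 14]
      N13 x:[16,59/3] y:[16,20] z:[17,23] -> hit [17,59/3] leaf, test {P13@t=18, P15@t=17}
      N14 x:[61/3,21] y:[18,19] z:[23,27] -> miss, prune
    N16 x:[47/3,64/3] y:[-9,4] z:[26,37] -> miss, prune
  N6 x:[55/3,22] y:[-22,18] z:[34,53] -> miss, prune
  N10 x:[29/3,47/3] y:[-2,10] z:[34,51] -> miss, prune

13 AABB tests over nodes [0, 2, 5, 17, 18, 3, 4, 15, 13, 14, 16, 6, 10]; 1 leaf entered; closest P15.

== RESULT ==
15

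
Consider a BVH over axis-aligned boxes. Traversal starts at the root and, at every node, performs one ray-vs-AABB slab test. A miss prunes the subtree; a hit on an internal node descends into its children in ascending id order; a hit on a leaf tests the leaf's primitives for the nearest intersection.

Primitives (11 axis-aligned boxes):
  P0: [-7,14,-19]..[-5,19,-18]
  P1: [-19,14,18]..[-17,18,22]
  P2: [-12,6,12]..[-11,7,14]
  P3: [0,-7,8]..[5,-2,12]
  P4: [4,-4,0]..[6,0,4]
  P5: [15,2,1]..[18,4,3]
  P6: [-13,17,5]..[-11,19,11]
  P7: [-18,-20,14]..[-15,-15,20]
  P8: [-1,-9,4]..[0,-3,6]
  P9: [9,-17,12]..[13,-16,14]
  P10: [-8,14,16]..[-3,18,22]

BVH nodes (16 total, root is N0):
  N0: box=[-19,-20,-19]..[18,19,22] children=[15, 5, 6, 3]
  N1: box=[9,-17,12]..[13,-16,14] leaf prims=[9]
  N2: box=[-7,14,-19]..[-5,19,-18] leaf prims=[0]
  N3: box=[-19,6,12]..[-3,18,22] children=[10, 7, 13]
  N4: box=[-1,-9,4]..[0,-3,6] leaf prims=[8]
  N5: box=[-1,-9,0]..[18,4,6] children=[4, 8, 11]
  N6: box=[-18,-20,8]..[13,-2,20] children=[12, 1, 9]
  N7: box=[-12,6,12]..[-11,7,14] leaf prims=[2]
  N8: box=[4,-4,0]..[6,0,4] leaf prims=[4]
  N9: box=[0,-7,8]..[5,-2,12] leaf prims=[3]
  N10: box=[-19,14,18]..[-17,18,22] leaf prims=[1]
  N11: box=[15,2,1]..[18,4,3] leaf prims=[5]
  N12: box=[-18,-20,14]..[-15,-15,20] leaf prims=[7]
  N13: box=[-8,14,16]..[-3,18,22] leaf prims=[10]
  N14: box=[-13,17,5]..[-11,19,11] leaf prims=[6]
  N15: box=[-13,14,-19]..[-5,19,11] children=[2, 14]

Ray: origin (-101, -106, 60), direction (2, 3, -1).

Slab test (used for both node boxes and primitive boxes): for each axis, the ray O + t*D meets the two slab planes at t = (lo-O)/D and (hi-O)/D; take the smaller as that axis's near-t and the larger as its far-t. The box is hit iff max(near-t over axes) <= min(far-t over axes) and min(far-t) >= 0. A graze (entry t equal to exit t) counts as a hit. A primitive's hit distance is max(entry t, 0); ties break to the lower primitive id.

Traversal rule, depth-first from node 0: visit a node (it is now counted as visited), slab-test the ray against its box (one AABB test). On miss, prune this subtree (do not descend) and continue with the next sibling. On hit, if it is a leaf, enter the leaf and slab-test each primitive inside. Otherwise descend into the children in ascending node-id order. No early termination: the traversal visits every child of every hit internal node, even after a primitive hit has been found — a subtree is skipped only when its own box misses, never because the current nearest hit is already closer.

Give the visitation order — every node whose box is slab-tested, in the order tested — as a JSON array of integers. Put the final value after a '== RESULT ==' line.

Trace the traversal:
N0 x:[41,119/2] y:[86/3,125/3] z:[38,79] -> hit [41,125/3], descend [3, 5, 6, 15]
  N3 x:[41,49] y:[112/3,124/3] z:[38,48] -> hit [41,124/3], descend [7, 10, 13]
    N7 x:[89/2,45] y:[112/3,113/3] z:[46,48] -> miss, prune
    N10 x:[41,42] y:[40,124/3] z:[38,42] -> hit [41,124/3] leaf, test {P1@t=41}
    N13 x:[93/2,49] y:[40,124/3] z:[38,44] -> miss, prune
  N5 x:[50,119/2] y:[97/3,110/3] z:[54,60] -> miss, prune
  N6 x:[83/2,57] y:[86/3,104/3] z:[40,52] -> miss, prune
  N15 x:[44,48] y:[40,125/3] z:[49,79] -> miss, prune

Summary -> nodes [0, 3, 7, 10, 13, 5, 6, 15]; box-tests=8; leaf-entries=1; first=P1

== RESULT ==
[0, 3, 7, 10, 13, 5, 6, 15]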